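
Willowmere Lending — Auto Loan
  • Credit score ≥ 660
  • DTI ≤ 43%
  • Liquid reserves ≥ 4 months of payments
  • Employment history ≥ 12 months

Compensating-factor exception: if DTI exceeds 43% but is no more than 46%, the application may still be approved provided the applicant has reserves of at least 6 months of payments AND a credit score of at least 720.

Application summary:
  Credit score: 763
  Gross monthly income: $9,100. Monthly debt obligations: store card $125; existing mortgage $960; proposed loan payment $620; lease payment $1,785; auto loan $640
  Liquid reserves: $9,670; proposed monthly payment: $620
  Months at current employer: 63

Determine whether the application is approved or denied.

Credit score 763 ≥ 660 (meets base)
Total debts = (125 + 960 + 620 + 1,785 + 640) = 4,130. DTI = 4,130/9,100 = 45.4% > 43% — standard DTI limit exceeded.
Reserves: 9,670 ÷ 620 = 15.6 months (meets 4-month minimum)
Employment 63 ≥ 12 months
45.4% falls in the override range (43%–46%), so the compensating-factor test applies.
Override check — reserves: 15.6 mo (ok); score: 763 (ok).
Both compensating conditions met → exception applies.

Approved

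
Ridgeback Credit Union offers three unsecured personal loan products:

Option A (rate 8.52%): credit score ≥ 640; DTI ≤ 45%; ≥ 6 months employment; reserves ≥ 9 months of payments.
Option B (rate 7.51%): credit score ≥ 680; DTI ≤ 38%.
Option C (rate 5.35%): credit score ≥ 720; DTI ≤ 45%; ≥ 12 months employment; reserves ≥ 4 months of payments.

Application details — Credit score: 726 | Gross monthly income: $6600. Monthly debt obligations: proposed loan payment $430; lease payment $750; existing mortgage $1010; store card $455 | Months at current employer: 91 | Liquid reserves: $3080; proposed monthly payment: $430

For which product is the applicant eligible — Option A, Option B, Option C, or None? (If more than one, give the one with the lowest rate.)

Option C

Total debts = (430 + 750 + 1,010 + 455) = 2,645; DTI = 2,645/6,600 = 40.1%.
Reserves = 3,080/430 = 7.2 months.
Option A: score 726 ≥ 640; DTI 40.1% ≤ 45%; employment 91 ≥ 6 mo; reserves 7.2 < 9 mo → does not qualify.
Option B: score 726 ≥ 680; DTI 40.1% > 38% → does not qualify.
Option C: score 726 ≥ 720; DTI 40.1% ≤ 45%; employment 91 ≥ 12 mo; reserves 7.2 ≥ 4 mo → qualifies.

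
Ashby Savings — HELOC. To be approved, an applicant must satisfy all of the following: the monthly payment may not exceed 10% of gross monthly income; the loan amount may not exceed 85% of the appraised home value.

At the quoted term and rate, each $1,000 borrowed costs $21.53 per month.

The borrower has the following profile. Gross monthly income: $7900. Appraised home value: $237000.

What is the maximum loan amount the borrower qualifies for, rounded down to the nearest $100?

$36,600

Payment cap: 10% × $7,900 = $790/month.
At $21.53 per $1,000, that supports 790/21.53 × 1,000 ≈ $36,692 → $36,600.
LTV cap: 85% × $237,000 = $201,450 → $201,400.
Binding constraint: payment-to-income.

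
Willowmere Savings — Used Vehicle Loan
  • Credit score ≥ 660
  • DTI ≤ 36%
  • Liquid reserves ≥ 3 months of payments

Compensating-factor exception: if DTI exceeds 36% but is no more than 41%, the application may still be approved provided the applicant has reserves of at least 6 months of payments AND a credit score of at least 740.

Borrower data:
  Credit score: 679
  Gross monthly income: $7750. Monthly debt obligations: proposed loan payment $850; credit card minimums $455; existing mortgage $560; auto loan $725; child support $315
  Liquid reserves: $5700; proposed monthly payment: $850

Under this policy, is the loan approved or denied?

Denied

Credit score 679 ≥ 660 (meets base)
Total debts = (850 + 455 + 560 + 725 + 315) = 2,905. DTI: 2,905 ÷ 7,750 = 37.5%, over the 36% base limit.
Reserves = 5,700/850 = 6.7 months ≥ 3
37.5% falls in the override range (36%–41%), so the compensating-factor test applies.
Reserves 6.7 ≥ 6 months; credit score 679 < 740.
Override conditions not both satisfied; exception does not apply.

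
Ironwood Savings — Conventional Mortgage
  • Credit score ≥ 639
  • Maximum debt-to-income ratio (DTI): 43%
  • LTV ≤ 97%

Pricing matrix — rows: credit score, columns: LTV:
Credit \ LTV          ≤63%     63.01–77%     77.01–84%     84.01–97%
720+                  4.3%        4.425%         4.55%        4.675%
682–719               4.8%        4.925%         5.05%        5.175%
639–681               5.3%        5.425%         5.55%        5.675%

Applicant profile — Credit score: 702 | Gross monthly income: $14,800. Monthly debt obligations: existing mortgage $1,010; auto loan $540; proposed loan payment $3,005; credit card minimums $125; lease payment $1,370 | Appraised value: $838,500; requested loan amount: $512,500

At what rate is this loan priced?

4.8%

Credit score 702 ≥ 639; Total monthly debts = (1,010 + 540 + 3,005 + 125 + 1,370) = 6,050. DTI: 6,050 ÷ 14,800 = 40.9%, within the 43% cap
LTV = 512,500/838,500 = 61.1% ≤ 97%
Score 702 is in the 682–719 band; LTV 61.1% is in the ≤63% band → 4.8%.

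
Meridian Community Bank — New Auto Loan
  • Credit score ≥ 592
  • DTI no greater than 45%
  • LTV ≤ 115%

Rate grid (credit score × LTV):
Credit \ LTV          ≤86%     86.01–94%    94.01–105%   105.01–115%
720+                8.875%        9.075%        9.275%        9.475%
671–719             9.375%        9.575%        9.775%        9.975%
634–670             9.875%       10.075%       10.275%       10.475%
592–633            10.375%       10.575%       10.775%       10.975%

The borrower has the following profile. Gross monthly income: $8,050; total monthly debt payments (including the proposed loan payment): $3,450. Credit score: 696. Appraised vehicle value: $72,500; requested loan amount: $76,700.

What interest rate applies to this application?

9.975%

Credit score 696 ≥ 592; Debt-to-income = 3,450/8,050 = 42.9% — meets 45% limit
Loan-to-value = 76,700/72,500 = 105.8% — pass (115% max)
Score 696 is in the 671–719 band; LTV 105.8% is in the 105.01–115% band → 9.975%.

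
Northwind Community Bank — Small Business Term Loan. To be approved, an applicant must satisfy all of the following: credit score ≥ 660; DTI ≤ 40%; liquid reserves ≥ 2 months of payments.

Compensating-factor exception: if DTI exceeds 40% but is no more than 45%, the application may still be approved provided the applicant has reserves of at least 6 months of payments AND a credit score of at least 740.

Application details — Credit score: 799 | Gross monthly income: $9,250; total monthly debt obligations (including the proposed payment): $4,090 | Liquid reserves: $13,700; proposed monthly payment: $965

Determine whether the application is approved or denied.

Credit score 799 ≥ 660 (meets base)
DTI = 4,090/9,250 = 44.2% > 40% — standard DTI limit exceeded.
Reserves = 13,700/965 = 14.2 months ≥ 2
44.2% falls in the override range (40%–45%), so the compensating-factor test applies.
Override check — reserves: 14.2 mo (ok); score: 799 (ok).
Both compensating conditions met → exception applies.

Approved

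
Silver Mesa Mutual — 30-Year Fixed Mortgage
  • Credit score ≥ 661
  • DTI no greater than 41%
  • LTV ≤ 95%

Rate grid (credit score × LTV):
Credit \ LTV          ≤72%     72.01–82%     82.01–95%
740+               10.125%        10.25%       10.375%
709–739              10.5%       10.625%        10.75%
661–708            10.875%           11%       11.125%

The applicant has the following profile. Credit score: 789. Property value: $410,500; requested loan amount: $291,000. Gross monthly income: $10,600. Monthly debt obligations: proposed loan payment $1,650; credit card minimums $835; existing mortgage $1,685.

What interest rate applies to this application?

10.125%

Credit score 789 ≥ 661; Total monthly debts = (1,650 + 835 + 1,685) = 4,170. Debt-to-income = 4,170/10,600 = 39.3% — meets 41% limit
LTV: 291,000 ÷ 410,500 = 70.9%, within 95% cap
Row: 789 falls in 740+. Column: 70.9% falls in ≤72%. Rate = 10.125%.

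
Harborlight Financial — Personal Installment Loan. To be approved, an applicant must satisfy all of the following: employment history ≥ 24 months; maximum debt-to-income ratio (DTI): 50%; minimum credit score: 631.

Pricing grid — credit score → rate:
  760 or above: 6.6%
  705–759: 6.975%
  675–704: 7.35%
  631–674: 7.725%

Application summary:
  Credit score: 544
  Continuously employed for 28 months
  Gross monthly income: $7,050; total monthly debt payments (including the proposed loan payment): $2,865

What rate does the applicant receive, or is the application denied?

Credit score 544 < 631 (below minimum)
Employment 28 ≥ 24 months
Debt-to-income = 2,865/7,050 = 40.6% — meets 50% limit
Not all requirements met → denied.

Denied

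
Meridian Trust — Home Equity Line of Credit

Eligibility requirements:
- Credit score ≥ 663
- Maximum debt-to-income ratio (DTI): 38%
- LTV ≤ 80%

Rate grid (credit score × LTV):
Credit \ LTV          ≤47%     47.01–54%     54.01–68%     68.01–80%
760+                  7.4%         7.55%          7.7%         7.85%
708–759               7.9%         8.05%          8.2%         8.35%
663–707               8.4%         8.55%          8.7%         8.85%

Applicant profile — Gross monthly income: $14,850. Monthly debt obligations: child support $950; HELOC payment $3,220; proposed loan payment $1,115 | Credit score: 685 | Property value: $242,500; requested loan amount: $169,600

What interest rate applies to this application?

8.85%

Credit score 685 ≥ 663; Total monthly debts = (950 + 3,220 + 1,115) = 5,285. DTI = 5,285/14,850 = 35.6% ≤ 38%
Loan-to-value = 169,600/242,500 = 69.9% — pass (80% max)
Score 685 is in the 663–707 band; LTV 69.9% is in the 68.01–80% band → 8.85%.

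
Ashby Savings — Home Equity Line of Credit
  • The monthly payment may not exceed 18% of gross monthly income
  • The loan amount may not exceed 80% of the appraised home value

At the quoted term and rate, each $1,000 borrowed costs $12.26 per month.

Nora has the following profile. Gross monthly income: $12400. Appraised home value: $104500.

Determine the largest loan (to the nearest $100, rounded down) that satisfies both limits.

$83,600

Payment cap: 18% × $12,400 = $2,232/month.
At $12.26 per $1,000, that supports 2,232/12.26 × 1,000 ≈ $182,055 → $182,000.
LTV cap: 80% × $104,500 = $83,600 → $83,600.
Binding constraint: loan-to-value.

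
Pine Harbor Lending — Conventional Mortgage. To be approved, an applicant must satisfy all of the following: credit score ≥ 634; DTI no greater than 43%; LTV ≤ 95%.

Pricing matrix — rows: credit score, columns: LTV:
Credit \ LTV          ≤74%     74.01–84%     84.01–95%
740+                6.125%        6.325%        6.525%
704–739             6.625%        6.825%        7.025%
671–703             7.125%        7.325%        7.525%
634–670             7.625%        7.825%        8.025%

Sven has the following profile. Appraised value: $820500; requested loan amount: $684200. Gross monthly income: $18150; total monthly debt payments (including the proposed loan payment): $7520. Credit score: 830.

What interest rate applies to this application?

6.325%

Credit score 830 ≥ 634; Debt-to-income = 7,520/18,150 = 41.4% — meets 43% limit
LTV: 684,200 ÷ 820,500 = 83.4%, within 95% cap
Credit 830 → row 740+; LTV 83.4% → column 74.01–84%. Grid cell → 6.325%.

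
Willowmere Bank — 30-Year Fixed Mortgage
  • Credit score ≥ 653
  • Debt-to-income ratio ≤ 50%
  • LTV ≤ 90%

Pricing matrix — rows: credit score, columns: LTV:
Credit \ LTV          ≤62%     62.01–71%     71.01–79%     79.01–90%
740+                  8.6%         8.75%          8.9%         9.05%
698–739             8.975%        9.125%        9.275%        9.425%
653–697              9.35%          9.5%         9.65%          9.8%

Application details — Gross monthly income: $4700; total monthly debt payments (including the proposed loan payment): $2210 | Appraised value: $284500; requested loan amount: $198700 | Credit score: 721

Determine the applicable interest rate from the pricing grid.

9.125%

Credit score 721 ≥ 653; Debt-to-income = 2,210/4,700 = 47% — meets 50% limit
Loan-to-value = 198,700/284,500 = 69.8% — pass (90% max)
Score 721 is in the 698–739 band; LTV 69.8% is in the 62.01–71% band → 9.125%.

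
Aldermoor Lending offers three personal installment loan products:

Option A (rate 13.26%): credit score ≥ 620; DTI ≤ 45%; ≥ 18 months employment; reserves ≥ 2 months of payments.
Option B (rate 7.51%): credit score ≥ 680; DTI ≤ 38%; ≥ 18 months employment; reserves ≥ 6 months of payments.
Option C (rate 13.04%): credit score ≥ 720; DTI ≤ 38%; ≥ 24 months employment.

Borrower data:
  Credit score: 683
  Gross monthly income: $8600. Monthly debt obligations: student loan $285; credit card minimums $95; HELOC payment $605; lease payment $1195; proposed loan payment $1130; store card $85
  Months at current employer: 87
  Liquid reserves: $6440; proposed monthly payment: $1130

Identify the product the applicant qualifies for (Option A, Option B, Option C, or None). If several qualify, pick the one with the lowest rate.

Option A

Total debts = (285 + 95 + 605 + 1,195 + 1,130 + 85) = 3,395; DTI = 3,395/8,600 = 39.5%.
Reserves = 6,440/1,130 = 5.7 months.
Option A: score 683 ≥ 620; DTI 39.5% ≤ 45%; employment 87 ≥ 18 mo; reserves 5.7 ≥ 2 mo → qualifies.
Option B: score 683 ≥ 680; DTI 39.5% > 38%; employment 87 ≥ 18 mo; reserves 5.7 < 6 mo → does not qualify.
Option C: score 683 < 720; DTI 39.5% > 38%; employment 87 ≥ 24 mo → does not qualify.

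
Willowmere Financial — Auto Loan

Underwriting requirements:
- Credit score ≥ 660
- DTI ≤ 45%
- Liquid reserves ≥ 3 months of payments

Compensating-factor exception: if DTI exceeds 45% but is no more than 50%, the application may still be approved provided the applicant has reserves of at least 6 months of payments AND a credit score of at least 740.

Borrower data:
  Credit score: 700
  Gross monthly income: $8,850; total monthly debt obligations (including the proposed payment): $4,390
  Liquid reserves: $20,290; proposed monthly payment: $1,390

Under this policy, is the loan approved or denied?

Denied

Credit score 700 ≥ 660 (meets base)
DTI = 4,390/8,850 = 49.6% > 45% — standard DTI limit exceeded.
Liquid reserves cover 20,290/1,390 = 14.6 months — ≥ 3 required
DTI 49.6% is within the 45%–50% exception band; checking compensating factors.
Reserves 14.6 ≥ 6 months; credit score 700 < 740.
Override conditions not both satisfied; exception does not apply.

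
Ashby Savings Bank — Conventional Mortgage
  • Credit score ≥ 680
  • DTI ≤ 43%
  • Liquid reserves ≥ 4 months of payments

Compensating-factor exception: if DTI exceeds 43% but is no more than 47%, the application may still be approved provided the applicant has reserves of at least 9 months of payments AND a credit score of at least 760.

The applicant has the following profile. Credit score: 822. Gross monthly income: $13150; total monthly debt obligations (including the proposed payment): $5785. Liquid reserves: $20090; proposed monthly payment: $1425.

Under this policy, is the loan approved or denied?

Credit score 822 ≥ 680 (meets base)
DTI: 5,785 ÷ 13,150 = 44%, over the 43% base limit.
Reserves: 20,090 ÷ 1,425 = 14.1 months (meets 4-month minimum)
44% falls in the override range (43%–47%), so the compensating-factor test applies.
Override check — reserves: 14.1 mo (ok); score: 822 (ok).
Both override conditions satisfied; DTI exception granted.

Approved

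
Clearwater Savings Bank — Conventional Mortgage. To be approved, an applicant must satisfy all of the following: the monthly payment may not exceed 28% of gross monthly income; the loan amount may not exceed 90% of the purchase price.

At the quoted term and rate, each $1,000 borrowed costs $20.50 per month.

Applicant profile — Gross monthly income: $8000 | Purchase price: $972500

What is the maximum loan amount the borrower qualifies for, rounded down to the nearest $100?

$109,200

Payment cap: 28% × $8,000 = $2,240/month.
At $20.50 per $1,000, that supports 2,240/20.50 × 1,000 ≈ $109,268 → $109,200.
LTV cap: 90% × $972,500 = $875,250 → $875,200.
Binding constraint: payment-to-income.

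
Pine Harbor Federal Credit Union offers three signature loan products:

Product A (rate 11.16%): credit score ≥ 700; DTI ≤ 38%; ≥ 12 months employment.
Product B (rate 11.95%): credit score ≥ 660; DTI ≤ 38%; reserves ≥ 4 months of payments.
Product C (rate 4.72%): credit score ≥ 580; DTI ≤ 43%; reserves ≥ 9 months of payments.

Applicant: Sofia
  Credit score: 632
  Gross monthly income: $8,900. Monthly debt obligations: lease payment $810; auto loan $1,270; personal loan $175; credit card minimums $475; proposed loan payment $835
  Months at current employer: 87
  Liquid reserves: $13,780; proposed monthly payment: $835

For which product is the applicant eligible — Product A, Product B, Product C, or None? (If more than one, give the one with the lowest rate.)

Product C

Total debts = (810 + 1,270 + 175 + 475 + 835) = 3,565; DTI = 3,565/8,900 = 40.1%.
Reserves = 13,780/835 = 16.5 months.
Product A: score 632 < 700; DTI 40.1% > 38%; employment 87 ≥ 12 mo → does not qualify.
Product B: score 632 < 660; DTI 40.1% > 38%; reserves 16.5 ≥ 4 mo → does not qualify.
Product C: score 632 ≥ 580; DTI 40.1% ≤ 43%; reserves 16.5 ≥ 9 mo → qualifies.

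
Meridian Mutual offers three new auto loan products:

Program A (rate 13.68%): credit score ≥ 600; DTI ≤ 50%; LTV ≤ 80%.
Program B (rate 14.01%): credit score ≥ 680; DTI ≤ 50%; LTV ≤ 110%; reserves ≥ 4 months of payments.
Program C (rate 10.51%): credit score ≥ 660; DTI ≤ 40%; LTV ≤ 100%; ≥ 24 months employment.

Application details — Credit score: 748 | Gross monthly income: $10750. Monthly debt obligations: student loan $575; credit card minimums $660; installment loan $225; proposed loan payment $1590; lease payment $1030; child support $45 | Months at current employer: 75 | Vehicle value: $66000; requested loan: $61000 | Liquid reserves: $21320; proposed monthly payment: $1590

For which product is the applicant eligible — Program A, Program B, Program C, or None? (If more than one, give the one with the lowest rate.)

Total debts = (575 + 660 + 225 + 1,590 + 1,030 + 45) = 4,125; DTI = 4,125/10,750 = 38.4%.
LTV = 61,000/66,000 = 92.4%.
Reserves = 21,320/1,590 = 13.4 months.
Program A: score 748 ≥ 600; DTI 38.4% ≤ 50%; LTV 92.4% > 80% → does not qualify.
Program B: score 748 ≥ 680; DTI 38.4% ≤ 50%; LTV 92.4% ≤ 110%; reserves 13.4 ≥ 4 mo → qualifies.
Program C: score 748 ≥ 660; DTI 38.4% ≤ 40%; LTV 92.4% ≤ 100%; employment 75 ≥ 24 mo → qualifies.
Qualifying: Program B, Program C. Lowest rate is 10.51% → Program C.

Program C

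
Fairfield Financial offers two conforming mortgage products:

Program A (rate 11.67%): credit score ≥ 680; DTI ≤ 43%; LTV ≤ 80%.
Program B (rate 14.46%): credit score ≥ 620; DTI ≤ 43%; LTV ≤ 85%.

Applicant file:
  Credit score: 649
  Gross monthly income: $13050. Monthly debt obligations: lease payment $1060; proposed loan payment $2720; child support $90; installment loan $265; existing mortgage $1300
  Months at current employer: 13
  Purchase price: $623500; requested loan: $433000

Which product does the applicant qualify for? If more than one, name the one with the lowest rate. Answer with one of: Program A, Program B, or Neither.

Total debts = (1,060 + 2,720 + 90 + 265 + 1,300) = 5,435; DTI = 5,435/13,050 = 41.6%.
LTV = 433,000/623,500 = 69.4%.
Program A: score 649 < 680; DTI 41.6% ≤ 43%; LTV 69.4% ≤ 80% → does not qualify.
Program B: score 649 ≥ 620; DTI 41.6% ≤ 43%; LTV 69.4% ≤ 85% → qualifies.

Program B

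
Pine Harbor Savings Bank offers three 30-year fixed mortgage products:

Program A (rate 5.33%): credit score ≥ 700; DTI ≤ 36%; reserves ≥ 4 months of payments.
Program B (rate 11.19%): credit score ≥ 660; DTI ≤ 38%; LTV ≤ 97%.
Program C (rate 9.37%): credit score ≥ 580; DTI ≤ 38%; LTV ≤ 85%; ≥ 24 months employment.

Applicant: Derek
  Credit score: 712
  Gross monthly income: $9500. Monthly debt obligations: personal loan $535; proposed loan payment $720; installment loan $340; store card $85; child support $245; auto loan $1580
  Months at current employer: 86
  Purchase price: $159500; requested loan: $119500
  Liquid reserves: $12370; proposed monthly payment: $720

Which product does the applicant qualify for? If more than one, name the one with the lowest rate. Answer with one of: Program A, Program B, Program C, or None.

Program C

Total debts = (535 + 720 + 340 + 85 + 245 + 1,580) = 3,505; DTI = 3,505/9,500 = 36.9%.
LTV = 119,500/159,500 = 74.9%.
Reserves = 12,370/720 = 17.2 months.
Program A: score 712 ≥ 700; DTI 36.9% > 36%; reserves 17.2 ≥ 4 mo → does not qualify.
Program B: score 712 ≥ 660; DTI 36.9% ≤ 38%; LTV 74.9% ≤ 97% → qualifies.
Program C: score 712 ≥ 580; DTI 36.9% ≤ 38%; LTV 74.9% ≤ 85%; employment 86 ≥ 24 mo → qualifies.
Qualifying: Program B, Program C. Lowest rate is 9.37% → Program C.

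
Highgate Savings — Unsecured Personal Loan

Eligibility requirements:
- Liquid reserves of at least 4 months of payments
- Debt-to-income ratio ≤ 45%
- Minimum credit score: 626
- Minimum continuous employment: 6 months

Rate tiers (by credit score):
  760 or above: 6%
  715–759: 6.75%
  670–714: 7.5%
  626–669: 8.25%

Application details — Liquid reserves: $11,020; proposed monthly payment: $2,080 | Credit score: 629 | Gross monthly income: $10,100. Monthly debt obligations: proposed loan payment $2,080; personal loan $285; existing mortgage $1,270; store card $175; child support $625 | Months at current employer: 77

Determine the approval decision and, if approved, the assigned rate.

Credit score 629 ≥ 626 (meets minimum)
Employment 77 ≥ 6 months
Total monthly debts = (2,080 + 285 + 1,270 + 175 + 625) = 4,435. DTI: 4,435 ÷ 10,100 = 43.9%, within the 45% cap
Liquid reserves cover 11,020/2,080 = 5.3 months — ≥ 4 required
All requirements met. Score 629 falls in the 626–669 tier → 8.25%.

Approved at 8.25%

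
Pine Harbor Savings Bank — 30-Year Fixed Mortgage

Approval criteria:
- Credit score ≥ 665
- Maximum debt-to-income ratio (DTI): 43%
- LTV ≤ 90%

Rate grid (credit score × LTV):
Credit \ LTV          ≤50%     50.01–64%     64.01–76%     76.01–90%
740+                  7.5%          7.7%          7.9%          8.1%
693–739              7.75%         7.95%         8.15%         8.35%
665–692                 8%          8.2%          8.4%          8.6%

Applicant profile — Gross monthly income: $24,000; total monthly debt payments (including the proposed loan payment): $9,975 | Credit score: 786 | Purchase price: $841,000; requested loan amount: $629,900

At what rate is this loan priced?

Credit score 786 ≥ 665; DTI: 9,975 ÷ 24,000 = 41.6%, within the 43% cap
LTV: 629,900 ÷ 841,000 = 74.9%, within 90% cap
Credit 786 → row 740+; LTV 74.9% → column 64.01–76%. Grid cell → 7.9%.

7.9%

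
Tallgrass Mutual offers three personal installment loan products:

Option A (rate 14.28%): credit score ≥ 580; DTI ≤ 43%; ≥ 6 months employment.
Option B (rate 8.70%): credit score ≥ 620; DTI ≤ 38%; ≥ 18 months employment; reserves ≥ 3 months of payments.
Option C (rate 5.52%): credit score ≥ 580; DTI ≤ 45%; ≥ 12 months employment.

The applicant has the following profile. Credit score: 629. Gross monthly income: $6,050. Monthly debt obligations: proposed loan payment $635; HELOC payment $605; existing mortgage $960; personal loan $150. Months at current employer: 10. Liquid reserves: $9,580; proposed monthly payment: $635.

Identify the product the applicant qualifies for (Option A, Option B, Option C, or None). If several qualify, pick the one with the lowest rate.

Total debts = (635 + 605 + 960 + 150) = 2,350; DTI = 2,350/6,050 = 38.8%.
Reserves = 9,580/635 = 15.1 months.
Option A: score 629 ≥ 580; DTI 38.8% ≤ 43%; employment 10 ≥ 6 mo → qualifies.
Option B: score 629 ≥ 620; DTI 38.8% > 38%; employment 10 < 18 mo; reserves 15.1 ≥ 3 mo → does not qualify.
Option C: score 629 ≥ 580; DTI 38.8% ≤ 45%; employment 10 < 12 mo → does not qualify.

Option A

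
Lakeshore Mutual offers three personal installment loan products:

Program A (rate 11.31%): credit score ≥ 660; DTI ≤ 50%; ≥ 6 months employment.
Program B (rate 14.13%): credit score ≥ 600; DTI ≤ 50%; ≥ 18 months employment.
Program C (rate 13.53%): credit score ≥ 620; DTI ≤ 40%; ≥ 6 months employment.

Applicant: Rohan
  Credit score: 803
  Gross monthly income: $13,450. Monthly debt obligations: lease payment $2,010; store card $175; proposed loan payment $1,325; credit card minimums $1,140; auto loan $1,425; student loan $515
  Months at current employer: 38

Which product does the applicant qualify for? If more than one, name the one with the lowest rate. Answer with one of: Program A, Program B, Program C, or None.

Program A

Total debts = (2,010 + 175 + 1,325 + 1,140 + 1,425 + 515) = 6,590; DTI = 6,590/13,450 = 49%.
Program A: score 803 ≥ 660; DTI 49% ≤ 50%; employment 38 ≥ 6 mo → qualifies.
Program B: score 803 ≥ 600; DTI 49% ≤ 50%; employment 38 ≥ 18 mo → qualifies.
Program C: score 803 ≥ 620; DTI 49% > 40%; employment 38 ≥ 6 mo → does not qualify.
Qualifying: Program A, Program B. Lowest rate is 11.31% → Program A.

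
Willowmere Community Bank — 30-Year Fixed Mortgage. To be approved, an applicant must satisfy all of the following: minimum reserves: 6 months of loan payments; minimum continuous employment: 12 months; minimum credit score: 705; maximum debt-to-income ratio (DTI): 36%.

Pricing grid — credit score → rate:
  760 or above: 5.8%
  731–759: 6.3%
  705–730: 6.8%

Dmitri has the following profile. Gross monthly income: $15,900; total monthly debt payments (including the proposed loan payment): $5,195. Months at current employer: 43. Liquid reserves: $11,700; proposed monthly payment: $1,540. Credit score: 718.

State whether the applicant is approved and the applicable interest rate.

Credit score 718 ≥ 705 (meets minimum)
Reserves = 11,700/1,540 = 7.6 months ≥ 6
Debt-to-income = 5,195/15,900 = 32.7% — meets 36% limit
Employment 43 ≥ 12 months
All requirements met. Score 718 falls in the 705–730 tier → 6.8%.

Approved at 6.8%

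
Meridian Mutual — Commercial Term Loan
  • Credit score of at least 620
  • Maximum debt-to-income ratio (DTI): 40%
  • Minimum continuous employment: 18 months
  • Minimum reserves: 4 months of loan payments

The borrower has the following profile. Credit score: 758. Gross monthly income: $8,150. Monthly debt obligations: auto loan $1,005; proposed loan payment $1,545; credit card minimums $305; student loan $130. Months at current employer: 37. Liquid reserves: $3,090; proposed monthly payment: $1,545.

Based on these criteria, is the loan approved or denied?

Denied

Credit score 758 ≥ 620 (meets)
Total monthly debts = (1,005 + 1,545 + 305 + 130) = 2,985. DTI: 2,985 ÷ 8,150 = 36.6%, within the 40% cap
Employment 37 ≥ 18 months
Liquid reserves cover 3,090/1,545 = 2.0 months — < 4 required
Fails on reserves.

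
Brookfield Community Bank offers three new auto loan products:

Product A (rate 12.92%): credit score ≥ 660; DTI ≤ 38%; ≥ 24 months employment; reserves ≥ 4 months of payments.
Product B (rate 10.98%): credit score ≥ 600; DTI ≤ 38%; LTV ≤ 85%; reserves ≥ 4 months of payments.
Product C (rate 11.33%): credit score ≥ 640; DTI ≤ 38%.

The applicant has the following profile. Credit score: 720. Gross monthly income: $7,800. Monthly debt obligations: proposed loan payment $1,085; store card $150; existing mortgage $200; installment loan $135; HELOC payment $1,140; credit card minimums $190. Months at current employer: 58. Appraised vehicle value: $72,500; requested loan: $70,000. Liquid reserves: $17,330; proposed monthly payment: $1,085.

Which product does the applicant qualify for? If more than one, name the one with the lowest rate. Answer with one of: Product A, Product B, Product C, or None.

Product C

Total debts = (1,085 + 150 + 200 + 135 + 1,140 + 190) = 2,900; DTI = 2,900/7,800 = 37.2%.
LTV = 70,000/72,500 = 96.6%.
Reserves = 17,330/1,085 = 16.0 months.
Product A: score 720 ≥ 660; DTI 37.2% ≤ 38%; employment 58 ≥ 24 mo; reserves 16.0 ≥ 4 mo → qualifies.
Product B: score 720 ≥ 600; DTI 37.2% ≤ 38%; LTV 96.6% > 85%; reserves 16.0 ≥ 4 mo → does not qualify.
Product C: score 720 ≥ 640; DTI 37.2% ≤ 38% → qualifies.
Qualifying: Product A, Product C. Lowest rate is 11.33% → Product C.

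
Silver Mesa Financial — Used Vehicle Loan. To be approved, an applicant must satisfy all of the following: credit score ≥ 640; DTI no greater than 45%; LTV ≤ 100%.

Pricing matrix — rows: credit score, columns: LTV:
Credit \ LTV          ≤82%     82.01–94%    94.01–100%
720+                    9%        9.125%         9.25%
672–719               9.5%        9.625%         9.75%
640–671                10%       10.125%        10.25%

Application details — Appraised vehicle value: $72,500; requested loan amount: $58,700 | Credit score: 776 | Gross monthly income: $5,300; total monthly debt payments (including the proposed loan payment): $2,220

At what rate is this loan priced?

9%

Credit score 776 ≥ 640; Debt-to-income = 2,220/5,300 = 41.9% — meets 45% limit
Loan-to-value = 58,700/72,500 = 81% — pass (100% max)
Score 776 is in the 720+ band; LTV 81% is in the ≤82% band → 9%.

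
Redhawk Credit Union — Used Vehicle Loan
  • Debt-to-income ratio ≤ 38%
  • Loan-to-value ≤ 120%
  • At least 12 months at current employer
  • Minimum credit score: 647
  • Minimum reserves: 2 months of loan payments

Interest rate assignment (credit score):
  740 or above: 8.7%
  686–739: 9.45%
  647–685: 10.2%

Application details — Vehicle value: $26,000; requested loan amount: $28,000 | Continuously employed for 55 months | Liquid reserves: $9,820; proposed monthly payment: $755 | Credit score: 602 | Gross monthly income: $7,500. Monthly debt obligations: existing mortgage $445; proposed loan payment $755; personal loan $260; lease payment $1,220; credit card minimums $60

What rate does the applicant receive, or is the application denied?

Credit score 602 < 647 (below minimum)
Total monthly debts = (445 + 755 + 260 + 1,220 + 60) = 2,740. DTI = 2,740/7,500 = 36.5% ≤ 38%
Liquid reserves cover 9,820/755 = 13.0 months — ≥ 2 required
Employment 55 ≥ 12 months
LTV: 28,000 ÷ 26,000 = 107.7%, within 120% cap
Not all requirements met → denied.

Denied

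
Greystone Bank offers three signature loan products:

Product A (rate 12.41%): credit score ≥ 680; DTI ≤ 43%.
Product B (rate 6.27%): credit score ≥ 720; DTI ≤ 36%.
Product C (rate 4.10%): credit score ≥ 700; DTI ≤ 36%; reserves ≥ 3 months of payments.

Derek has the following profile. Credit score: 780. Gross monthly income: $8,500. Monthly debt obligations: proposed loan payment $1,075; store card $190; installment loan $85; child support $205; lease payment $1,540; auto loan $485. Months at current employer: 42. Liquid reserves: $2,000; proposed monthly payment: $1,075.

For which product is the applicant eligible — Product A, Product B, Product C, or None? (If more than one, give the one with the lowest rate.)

Product A

Total debts = (1,075 + 190 + 85 + 205 + 1,540 + 485) = 3,580; DTI = 3,580/8,500 = 42.1%.
Reserves = 2,000/1,075 = 1.9 months.
Product A: score 780 ≥ 680; DTI 42.1% ≤ 43% → qualifies.
Product B: score 780 ≥ 720; DTI 42.1% > 36% → does not qualify.
Product C: score 780 ≥ 700; DTI 42.1% > 36%; reserves 1.9 < 3 mo → does not qualify.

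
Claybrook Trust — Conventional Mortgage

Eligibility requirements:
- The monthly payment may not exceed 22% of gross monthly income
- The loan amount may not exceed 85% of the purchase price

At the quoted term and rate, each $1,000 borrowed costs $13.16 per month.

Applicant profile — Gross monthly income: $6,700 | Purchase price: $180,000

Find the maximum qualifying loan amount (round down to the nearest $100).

Payment cap: 22% × $6,700 = $1,474/month.
At $13.16 per $1,000, that supports 1,474/13.16 × 1,000 ≈ $112,006 → $112,000.
LTV cap: 85% × $180,000 = $153,000 → $153,000.
Binding constraint: payment-to-income.

$112,000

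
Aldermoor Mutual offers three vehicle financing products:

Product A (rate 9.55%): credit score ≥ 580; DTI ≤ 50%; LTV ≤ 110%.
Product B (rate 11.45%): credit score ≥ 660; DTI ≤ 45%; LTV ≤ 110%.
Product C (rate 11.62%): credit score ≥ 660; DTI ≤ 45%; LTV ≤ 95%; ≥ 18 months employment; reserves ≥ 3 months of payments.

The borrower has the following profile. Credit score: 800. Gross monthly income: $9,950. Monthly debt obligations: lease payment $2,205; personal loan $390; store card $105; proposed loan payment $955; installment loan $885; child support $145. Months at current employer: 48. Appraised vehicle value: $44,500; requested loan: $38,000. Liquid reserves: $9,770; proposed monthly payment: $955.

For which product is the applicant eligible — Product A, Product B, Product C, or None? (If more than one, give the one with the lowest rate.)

Product A

Total debts = (2,205 + 390 + 105 + 955 + 885 + 145) = 4,685; DTI = 4,685/9,950 = 47.1%.
LTV = 38,000/44,500 = 85.4%.
Reserves = 9,770/955 = 10.2 months.
Product A: score 800 ≥ 580; DTI 47.1% ≤ 50%; LTV 85.4% ≤ 110% → qualifies.
Product B: score 800 ≥ 660; DTI 47.1% > 45%; LTV 85.4% ≤ 110% → does not qualify.
Product C: score 800 ≥ 660; DTI 47.1% > 45%; LTV 85.4% ≤ 95%; employment 48 ≥ 18 mo; reserves 10.2 ≥ 3 mo → does not qualify.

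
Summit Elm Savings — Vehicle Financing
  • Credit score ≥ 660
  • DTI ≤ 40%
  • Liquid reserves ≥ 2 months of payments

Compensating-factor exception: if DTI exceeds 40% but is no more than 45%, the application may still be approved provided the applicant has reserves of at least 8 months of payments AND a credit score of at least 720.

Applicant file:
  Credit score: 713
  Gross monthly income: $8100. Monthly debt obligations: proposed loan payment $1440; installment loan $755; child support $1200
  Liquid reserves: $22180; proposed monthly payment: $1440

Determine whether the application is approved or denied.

Credit score 713 ≥ 660 (meets base)
Total debts = (1,440 + 755 + 1,200) = 3,395. DTI: 3,395 ÷ 8,100 = 41.9%, over the 40% base limit.
Reserves = 22,180/1,440 = 15.4 months ≥ 2
41.9% falls in the override range (40%–45%), so the compensating-factor test applies.
Override check — reserves: 15.4 mo (ok); score: 713 (below 720).
Compensating-factor requirement not fully met.

Denied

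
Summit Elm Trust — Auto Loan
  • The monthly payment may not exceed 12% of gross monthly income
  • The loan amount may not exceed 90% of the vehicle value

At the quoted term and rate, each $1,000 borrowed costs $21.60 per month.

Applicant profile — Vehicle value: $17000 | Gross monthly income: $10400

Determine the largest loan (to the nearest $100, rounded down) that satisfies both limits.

Payment cap: 12% × $10,400 = $1,248/month.
At $21.60 per $1,000, that supports 1,248/21.60 × 1,000 ≈ $57,777 → $57,700.
LTV cap: 90% × $17,000 = $15,300 → $15,300.
Binding constraint: loan-to-value.

$15,300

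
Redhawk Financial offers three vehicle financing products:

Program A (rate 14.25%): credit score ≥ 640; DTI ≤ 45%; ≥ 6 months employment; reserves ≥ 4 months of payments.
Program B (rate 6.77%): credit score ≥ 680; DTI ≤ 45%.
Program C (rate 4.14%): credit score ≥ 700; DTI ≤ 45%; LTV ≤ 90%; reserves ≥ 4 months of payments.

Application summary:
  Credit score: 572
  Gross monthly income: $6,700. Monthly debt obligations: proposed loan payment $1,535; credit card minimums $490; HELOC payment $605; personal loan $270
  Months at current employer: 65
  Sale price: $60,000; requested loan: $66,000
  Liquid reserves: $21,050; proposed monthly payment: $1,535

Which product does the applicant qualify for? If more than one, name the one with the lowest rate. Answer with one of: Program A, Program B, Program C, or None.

None

Total debts = (1,535 + 490 + 605 + 270) = 2,900; DTI = 2,900/6,700 = 43.3%.
LTV = 66,000/60,000 = 110%.
Reserves = 21,050/1,535 = 13.7 months.
Program A: score 572 < 640; DTI 43.3% ≤ 45%; employment 65 ≥ 6 mo; reserves 13.7 ≥ 4 mo → does not qualify.
Program B: score 572 < 680; DTI 43.3% ≤ 45% → does not qualify.
Program C: score 572 < 700; DTI 43.3% ≤ 45%; LTV 110% > 90%; reserves 13.7 ≥ 4 mo → does not qualify.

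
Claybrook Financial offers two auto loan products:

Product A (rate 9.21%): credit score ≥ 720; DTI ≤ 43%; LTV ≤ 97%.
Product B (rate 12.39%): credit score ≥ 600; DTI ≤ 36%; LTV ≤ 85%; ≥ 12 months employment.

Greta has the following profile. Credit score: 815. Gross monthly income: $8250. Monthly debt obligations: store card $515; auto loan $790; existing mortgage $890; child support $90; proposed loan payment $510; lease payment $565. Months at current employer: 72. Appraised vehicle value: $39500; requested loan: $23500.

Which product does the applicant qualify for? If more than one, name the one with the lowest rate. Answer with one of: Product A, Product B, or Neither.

Product A

Total debts = (515 + 790 + 890 + 90 + 510 + 565) = 3,360; DTI = 3,360/8,250 = 40.7%.
LTV = 23,500/39,500 = 59.5%.
Product A: score 815 ≥ 720; DTI 40.7% ≤ 43%; LTV 59.5% ≤ 97% → qualifies.
Product B: score 815 ≥ 600; DTI 40.7% > 36%; LTV 59.5% ≤ 85%; employment 72 ≥ 12 mo → does not qualify.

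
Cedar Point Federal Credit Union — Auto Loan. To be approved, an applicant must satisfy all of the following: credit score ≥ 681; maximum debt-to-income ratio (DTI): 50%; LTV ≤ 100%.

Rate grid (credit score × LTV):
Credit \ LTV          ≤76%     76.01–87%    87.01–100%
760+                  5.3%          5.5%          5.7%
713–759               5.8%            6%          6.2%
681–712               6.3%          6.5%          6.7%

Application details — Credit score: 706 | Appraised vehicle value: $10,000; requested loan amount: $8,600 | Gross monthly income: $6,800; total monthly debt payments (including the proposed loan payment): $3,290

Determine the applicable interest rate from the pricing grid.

Credit score 706 ≥ 681; DTI: 3,290 ÷ 6,800 = 48.4%, within the 50% cap
LTV: 8,600 ÷ 10,000 = 86%, within 100% cap
Score 706 is in the 681–712 band; LTV 86% is in the 76.01–87% band → 6.5%.

6.5%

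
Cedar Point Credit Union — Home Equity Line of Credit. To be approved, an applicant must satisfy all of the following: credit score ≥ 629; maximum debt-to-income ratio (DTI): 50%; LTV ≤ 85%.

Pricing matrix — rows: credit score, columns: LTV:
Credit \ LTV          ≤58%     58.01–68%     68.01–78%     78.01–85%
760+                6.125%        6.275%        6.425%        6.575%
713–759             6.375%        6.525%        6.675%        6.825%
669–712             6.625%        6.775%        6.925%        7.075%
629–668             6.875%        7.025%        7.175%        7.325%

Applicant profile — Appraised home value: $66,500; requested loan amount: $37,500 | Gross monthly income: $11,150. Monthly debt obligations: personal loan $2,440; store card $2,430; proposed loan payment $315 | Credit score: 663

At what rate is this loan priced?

6.875%

Credit score 663 ≥ 629; Total monthly debts = (2,440 + 2,430 + 315) = 5,185. DTI = 5,185/11,150 = 46.5% ≤ 50%
LTV = 37,500/66,500 = 56.4% ≤ 85%
Credit 663 → row 629–668; LTV 56.4% → column ≤58%. Grid cell → 6.875%.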